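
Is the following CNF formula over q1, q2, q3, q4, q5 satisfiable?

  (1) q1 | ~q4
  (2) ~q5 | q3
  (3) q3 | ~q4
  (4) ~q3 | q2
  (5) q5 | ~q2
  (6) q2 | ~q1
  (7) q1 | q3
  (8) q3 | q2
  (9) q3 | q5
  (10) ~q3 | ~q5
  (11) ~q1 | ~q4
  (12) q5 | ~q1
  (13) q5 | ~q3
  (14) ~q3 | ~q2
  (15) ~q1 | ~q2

Branch on q1: set q1 = 1.
The clause (q2) is unit, so q2 = 1.
Now (~q2) is unsatisfied and unit — conflict.
So q1 must be the other value — set q1 = 0.
The clause (~q4) is unit, so q4 = 0.
The clause (q3) is unit, so q3 = 1.
The clause (q2) is unit, so q2 = 1.
Now (~q2) is unsatisfied and unit — conflict.
Either choice for q1 ends in contradiction.
No assignment satisfies every clause.

No, unsatisfiable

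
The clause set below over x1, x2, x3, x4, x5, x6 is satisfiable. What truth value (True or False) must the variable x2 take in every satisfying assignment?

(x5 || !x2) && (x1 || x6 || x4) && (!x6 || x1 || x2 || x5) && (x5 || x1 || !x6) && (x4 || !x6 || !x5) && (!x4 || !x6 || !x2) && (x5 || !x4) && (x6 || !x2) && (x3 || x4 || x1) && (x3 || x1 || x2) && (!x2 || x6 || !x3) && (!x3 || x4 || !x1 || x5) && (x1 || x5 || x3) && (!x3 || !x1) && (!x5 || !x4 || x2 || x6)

Suppose x2 = true.
From the singleton clause (x5), x5 = true.
From the singleton clause (x6), x6 = true.
From the singleton clause (x4), x4 = true.
That conflicts with the unit clause (!x4).
So every satisfying assignment has x2 = False.

False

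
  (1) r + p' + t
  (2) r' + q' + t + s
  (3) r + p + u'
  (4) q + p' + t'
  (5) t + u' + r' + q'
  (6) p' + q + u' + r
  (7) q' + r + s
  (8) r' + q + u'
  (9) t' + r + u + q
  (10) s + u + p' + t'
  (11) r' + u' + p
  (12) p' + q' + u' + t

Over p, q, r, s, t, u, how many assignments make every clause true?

There are 2^6 = 64 truth assignments over (p, q, r, s, t, u).
Split on q. With q = 1, the clauses containing q are satisfied and q' drops from the rest; 11 of the 2^5 = 32 assignments to the other variables satisfy what remains.
With q = 0, by the same count on the reduced clause set, 8 assignments work.
(One model: p=F, q=F, r=F, s=F, t=F, u=F.)
Total: 11 + 8 = 19.

19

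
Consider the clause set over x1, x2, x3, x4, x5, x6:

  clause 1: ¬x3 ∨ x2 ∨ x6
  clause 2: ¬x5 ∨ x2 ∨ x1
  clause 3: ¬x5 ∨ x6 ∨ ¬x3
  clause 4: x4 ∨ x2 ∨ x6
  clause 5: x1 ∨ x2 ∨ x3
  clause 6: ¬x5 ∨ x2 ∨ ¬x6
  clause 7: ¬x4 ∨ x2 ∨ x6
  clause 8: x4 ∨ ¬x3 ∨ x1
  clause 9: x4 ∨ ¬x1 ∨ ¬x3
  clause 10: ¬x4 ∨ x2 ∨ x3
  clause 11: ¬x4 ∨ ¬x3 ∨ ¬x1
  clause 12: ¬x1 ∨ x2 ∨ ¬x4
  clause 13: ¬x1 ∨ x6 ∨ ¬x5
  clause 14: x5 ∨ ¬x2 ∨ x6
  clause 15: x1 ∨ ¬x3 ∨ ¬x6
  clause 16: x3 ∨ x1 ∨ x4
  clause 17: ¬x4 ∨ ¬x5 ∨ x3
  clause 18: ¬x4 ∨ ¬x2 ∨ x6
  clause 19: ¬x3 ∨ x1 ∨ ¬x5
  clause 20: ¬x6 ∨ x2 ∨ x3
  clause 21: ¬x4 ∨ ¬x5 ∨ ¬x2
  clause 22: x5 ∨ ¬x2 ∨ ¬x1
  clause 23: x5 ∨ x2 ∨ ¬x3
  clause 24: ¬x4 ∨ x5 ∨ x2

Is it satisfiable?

Case x3 = False:
Case x1 = True:
Case x4 = False:
Case x2 = True:
The clause (x5) is unit, so x5 = True.
The clause (x6) is unit, so x6 = True.
This assignment satisfies each clause.
A satisfying assignment: x1=True; x2=True; x3=False; x4=False; x5=True; x6=True.

Yes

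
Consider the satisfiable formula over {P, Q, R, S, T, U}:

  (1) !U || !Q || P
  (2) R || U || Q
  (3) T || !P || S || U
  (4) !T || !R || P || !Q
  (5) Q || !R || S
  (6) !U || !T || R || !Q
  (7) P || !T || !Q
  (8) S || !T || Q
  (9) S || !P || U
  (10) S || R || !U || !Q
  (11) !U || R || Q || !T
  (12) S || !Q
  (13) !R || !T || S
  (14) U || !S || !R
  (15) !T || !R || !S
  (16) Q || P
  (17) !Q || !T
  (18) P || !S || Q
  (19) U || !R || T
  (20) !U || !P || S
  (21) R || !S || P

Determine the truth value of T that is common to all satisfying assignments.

False

Suppose T = true.
Unit clause (!Q) forces Q = false.
Unit clause (S) forces S = true.
Unit clause (!R) forces R = false.
Unit clause (U) forces U = true.
But (!U) is also a unit clause — contradiction.
So every satisfying assignment has T = False.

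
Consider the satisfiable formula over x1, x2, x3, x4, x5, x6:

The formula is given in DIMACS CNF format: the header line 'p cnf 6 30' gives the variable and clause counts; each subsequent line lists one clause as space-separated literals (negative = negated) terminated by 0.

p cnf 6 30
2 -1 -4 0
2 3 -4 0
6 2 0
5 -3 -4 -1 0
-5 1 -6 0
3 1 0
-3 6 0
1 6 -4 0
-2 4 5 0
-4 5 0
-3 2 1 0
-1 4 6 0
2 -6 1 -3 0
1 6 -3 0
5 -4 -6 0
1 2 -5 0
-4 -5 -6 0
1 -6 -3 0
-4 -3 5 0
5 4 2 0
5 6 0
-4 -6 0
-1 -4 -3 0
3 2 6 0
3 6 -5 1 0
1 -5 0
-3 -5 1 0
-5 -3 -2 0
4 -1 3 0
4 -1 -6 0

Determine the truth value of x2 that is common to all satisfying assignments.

True

Suppose x2 = False.
From the singleton clause (x6), x6 = True.
From the singleton clause (¬x4), x4 = False.
From the singleton clause (x5), x5 = True.
From the singleton clause (x1), x1 = True.
But (¬x1) is also a unit clause — contradiction.
So every satisfying assignment has x2 = True.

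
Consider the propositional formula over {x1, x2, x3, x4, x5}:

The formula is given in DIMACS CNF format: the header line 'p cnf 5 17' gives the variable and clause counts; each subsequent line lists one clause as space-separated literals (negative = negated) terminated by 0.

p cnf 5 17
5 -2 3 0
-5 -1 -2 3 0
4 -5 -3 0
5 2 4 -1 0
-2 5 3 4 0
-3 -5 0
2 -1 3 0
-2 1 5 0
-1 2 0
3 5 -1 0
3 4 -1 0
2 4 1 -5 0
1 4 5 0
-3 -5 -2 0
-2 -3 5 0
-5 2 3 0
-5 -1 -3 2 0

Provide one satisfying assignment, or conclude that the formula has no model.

Branch on x3: set x3 = False.
Branch on x5: set x5 = True.
Unit clause (x2) forces x2 = True.
Unit clause (¬x1) forces x1 = False.
No clause remains; x4 is free.

x1: False; x2: True; x3: False; x4: False; x5: True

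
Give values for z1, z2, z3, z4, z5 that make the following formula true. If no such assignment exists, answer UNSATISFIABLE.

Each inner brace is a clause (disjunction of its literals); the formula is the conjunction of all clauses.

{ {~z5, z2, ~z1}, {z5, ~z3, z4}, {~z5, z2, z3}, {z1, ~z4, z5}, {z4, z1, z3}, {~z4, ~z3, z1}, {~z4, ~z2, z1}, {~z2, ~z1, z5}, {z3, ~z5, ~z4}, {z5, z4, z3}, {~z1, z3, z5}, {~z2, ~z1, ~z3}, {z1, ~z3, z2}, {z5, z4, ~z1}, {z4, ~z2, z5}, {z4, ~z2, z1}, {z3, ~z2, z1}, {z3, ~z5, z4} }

Suppose z5 = 0.
Suppose z3 = 1.
(z4) alone gives z4 = 1.
(z1) alone gives z1 = 1.
(~z2) alone gives z2 = 0.
This assignment satisfies each clause.

z1: 1,  z2: 0,  z3: 1,  z4: 1,  z5: 0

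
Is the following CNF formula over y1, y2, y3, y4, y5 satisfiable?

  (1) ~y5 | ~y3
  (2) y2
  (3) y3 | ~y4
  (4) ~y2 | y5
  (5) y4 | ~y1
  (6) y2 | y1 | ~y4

Yes

Unit clause (y2) forces y2 = 1.
Unit clause (y5) forces y5 = 1.
Unit clause (~y3) forces y3 = 0.
Unit clause (~y4) forces y4 = 0.
Unit clause (~y1) forces y1 = 0.
All clauses are satisfied.
A satisfying assignment: y1: 0,  y2: 1,  y3: 0,  y4: 0,  y5: 1.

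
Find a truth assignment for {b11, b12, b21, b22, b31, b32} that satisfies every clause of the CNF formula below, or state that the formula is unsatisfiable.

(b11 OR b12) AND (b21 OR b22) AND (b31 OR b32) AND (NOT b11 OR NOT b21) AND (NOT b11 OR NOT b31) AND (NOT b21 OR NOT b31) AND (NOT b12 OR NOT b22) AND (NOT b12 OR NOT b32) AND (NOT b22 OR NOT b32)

UNSATISFIABLE

Try b11 = true.
The clause (NOT b21) is unit, so b21 = false.
The clause (b22) is unit, so b22 = true.
The clause (NOT b31) is unit, so b31 = false.
The clause (b32) is unit, so b32 = true.
Now (NOT b32) is unsatisfied and unit — conflict.
Undo b11 and try b11 = false.
The clause (b12) is unit, so b12 = true.
The clause (NOT b22) is unit, so b22 = false.
The clause (b21) is unit, so b21 = true.
The clause (NOT b31) is unit, so b31 = false.
The clause (b32) is unit, so b32 = true.
Now (NOT b32) is unsatisfied and unit — conflict.
Both values of b11 lead to a conflict.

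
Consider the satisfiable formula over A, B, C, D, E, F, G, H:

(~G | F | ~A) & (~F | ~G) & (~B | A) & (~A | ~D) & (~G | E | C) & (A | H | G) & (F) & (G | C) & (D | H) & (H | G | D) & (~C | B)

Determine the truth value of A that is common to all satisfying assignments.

Suppose A = 0.
(~B) alone gives B = 0.
(F) alone gives F = 1.
(~G) alone gives G = 0.
(H) alone gives H = 1.
(C) alone gives C = 1.
Now (~C) is unsatisfied and unit — conflict.
So every satisfying assignment has A = True.

True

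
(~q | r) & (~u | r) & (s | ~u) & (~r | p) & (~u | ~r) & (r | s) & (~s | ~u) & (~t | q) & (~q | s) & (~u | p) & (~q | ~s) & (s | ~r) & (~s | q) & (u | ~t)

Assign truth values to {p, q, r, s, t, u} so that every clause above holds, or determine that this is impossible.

UNSATISFIABLE

Try q = 0.
Unit clause (~t) forces t = 0.
Unit clause (~s) forces s = 0.
Unit clause (~u) forces u = 0.
Unit clause (r) forces r = 1.
That conflicts with the unit clause (~r).
So q must be the other value — set q = 1.
Unit clause (r) forces r = 1.
Unit clause (p) forces p = 1.
Unit clause (~u) forces u = 0.
Unit clause (s) forces s = 1.
That conflicts with the unit clause (~s).
Either choice for q ends in contradiction.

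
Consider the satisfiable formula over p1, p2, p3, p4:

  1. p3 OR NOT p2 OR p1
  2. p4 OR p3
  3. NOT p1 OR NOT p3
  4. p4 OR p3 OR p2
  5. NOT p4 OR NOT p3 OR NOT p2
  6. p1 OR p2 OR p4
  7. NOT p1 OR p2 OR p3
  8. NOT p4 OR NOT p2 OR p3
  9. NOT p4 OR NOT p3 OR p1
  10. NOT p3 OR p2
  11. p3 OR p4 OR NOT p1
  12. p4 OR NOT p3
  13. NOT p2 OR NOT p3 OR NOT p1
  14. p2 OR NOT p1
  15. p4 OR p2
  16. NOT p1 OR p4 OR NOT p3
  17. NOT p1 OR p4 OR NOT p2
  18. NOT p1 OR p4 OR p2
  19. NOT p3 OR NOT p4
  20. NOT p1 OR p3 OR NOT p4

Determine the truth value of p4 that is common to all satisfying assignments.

Suppose p4 = false.
Unit clause (p3) forces p3 = true.
Now (NOT p3) is unsatisfied and unit — conflict.
So every satisfying assignment has p4 = True.

True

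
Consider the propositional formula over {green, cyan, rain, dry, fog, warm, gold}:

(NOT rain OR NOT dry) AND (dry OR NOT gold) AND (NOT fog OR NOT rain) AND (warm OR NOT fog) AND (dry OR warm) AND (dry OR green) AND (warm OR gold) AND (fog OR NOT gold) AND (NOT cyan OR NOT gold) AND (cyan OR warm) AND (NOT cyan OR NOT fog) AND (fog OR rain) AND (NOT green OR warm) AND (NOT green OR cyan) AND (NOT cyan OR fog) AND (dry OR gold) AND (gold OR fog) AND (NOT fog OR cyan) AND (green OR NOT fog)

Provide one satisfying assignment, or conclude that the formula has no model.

UNSATISFIABLE

Try rain = false.
From the singleton clause (fog), fog = true.
From the singleton clause (warm), warm = true.
From the singleton clause (NOT cyan), cyan = false.
Now (cyan) is unsatisfied and unit — conflict.
That branch fails; take rain = true instead.
From the singleton clause (NOT dry), dry = false.
From the singleton clause (NOT gold), gold = false.
Now (gold) is unsatisfied and unit — conflict.
Neither rain = true nor rain = false works.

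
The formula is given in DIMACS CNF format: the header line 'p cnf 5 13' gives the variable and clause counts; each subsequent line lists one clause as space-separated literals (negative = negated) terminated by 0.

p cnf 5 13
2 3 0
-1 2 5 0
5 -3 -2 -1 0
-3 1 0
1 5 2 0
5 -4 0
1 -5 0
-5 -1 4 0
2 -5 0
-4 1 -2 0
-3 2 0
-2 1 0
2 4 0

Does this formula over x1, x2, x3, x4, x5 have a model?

Case x2 = True:
Unit clause (x1) forces x1 = True.
Case x5 = False:
Unit clause (¬x3) forces x3 = False.
Unit clause (¬x4) forces x4 = False.
All clauses are satisfied.
A satisfying assignment: x1 ↦ True; x2 ↦ True; x3 ↦ False; x4 ↦ False; x5 ↦ False.

Yes, satisfiable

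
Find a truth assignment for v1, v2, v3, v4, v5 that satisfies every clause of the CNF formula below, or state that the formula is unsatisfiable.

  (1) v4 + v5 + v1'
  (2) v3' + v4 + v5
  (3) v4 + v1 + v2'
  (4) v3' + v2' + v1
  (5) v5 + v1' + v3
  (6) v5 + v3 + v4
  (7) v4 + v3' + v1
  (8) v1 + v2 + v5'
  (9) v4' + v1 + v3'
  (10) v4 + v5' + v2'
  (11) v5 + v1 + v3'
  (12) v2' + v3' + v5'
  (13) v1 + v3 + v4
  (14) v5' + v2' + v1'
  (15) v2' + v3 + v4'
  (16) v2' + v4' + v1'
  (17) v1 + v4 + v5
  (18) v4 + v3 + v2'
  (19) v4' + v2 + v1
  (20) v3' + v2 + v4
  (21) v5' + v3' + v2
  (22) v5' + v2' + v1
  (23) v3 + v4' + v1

Case v4 = 1:
Case v1 = 1:
From the singleton clause (v2'), v2 = 0.
Case v5 = 1:
From the singleton clause (v3'), v3 = 0.
All clauses are satisfied.

v1=1,  v2=0,  v3=0,  v4=1,  v5=1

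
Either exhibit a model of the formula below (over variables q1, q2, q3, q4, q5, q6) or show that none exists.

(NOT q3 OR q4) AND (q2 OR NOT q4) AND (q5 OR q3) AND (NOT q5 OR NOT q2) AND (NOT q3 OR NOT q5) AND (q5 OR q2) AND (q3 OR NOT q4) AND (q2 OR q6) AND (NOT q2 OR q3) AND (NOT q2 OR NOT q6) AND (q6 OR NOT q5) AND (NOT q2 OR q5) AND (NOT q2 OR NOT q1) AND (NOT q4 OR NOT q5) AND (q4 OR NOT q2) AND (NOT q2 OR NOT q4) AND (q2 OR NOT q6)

Case q3 = false:
The clause (q5) is unit, so q5 = true.
The clause (NOT q2) is unit, so q2 = false.
The clause (NOT q4) is unit, so q4 = false.
The clause (q6) is unit, so q6 = true.
But (NOT q6) is also a unit clause — contradiction.
That branch fails; take q3 = true instead.
The clause (q4) is unit, so q4 = true.
The clause (q2) is unit, so q2 = true.
But (NOT q2) is also a unit clause — contradiction.
Both values of q3 lead to a conflict.

UNSATISFIABLE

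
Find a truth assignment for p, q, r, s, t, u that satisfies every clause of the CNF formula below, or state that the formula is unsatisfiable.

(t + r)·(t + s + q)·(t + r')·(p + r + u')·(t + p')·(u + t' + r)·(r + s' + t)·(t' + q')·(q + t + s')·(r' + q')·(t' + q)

UNSATISFIABLE

Case t = 1:
From the singleton clause (q'), q = 0.
That conflicts with the unit clause (q).
So t must be the other value — set t = 0.
From the singleton clause (r), r = 1.
That conflicts with the unit clause (r').
Both values of t lead to a conflict.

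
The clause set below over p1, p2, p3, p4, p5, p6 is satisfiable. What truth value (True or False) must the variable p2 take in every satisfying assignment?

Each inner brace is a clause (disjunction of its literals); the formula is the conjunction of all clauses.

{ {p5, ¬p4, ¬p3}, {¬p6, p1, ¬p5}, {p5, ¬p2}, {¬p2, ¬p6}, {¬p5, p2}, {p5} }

Suppose p2 = False.
The clause (¬p5) is unit, so p5 = False.
Now (p5) is unsatisfied and unit — conflict.
So every satisfying assignment has p2 = True.

True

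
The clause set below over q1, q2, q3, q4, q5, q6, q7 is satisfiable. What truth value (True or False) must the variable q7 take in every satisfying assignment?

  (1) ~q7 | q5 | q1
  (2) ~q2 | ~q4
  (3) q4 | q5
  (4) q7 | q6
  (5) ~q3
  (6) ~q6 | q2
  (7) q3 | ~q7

Suppose q7 = 1.
The clause (~q3) is unit, so q3 = 0.
But (q3) is also a unit clause — contradiction.
So every satisfying assignment has q7 = False.

False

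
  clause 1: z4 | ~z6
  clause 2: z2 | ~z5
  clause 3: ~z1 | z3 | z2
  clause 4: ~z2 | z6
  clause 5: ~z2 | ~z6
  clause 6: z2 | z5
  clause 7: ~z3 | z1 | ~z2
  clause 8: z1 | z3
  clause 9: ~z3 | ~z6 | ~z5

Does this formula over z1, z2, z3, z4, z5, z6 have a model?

Unsatisfiable

Branch on z4: set z4 = 1.
Branch on z2: set z2 = 1.
From the singleton clause (z6), z6 = 1.
But (~z6) is also a unit clause — contradiction.
Undo z2 and try z2 = 0.
From the singleton clause (~z5), z5 = 0.
But (z5) is also a unit clause — contradiction.
Either choice for z2 ends in contradiction.
Undo z4 and try z4 = 0.
From the singleton clause (~z6), z6 = 0.
From the singleton clause (~z2), z2 = 0.
From the singleton clause (~z5), z5 = 0.
But (z5) is also a unit clause — contradiction.
Either choice for z4 ends in contradiction.
No assignment satisfies every clause.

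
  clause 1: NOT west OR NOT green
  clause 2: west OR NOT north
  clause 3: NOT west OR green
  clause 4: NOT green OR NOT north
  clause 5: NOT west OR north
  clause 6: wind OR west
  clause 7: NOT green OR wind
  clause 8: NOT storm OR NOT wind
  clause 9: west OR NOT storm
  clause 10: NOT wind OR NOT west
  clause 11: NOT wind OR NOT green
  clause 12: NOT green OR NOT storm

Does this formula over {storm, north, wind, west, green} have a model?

Suppose west = false.
(NOT north) alone gives north = false.
(wind) alone gives wind = true.
(NOT storm) alone gives storm = false.
(NOT green) alone gives green = false.
Every clause now holds.
A satisfying assignment: storm=false; north=false; wind=true; west=false; green=false.

Yes, satisfiable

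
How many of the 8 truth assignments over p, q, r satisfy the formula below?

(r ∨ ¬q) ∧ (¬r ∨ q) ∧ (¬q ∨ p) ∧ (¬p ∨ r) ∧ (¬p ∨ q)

2

There are 2^3 = 8 truth assignments over (p, q, r).
Split on r. With r = True, the clauses containing r are satisfied and ¬r drops from the rest; 1 of the 2^2 = 4 assignments to the other variables satisfy what remains.
With r = False, by the same count on the reduced clause set, 1 assignment works.
Total: 1 + 1 = 2.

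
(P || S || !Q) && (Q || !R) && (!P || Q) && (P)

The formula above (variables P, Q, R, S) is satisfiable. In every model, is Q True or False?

True

Suppose Q = false.
Unit clause (!R) forces R = false.
Unit clause (!P) forces P = false.
But (P) is also a unit clause — contradiction.
So every satisfying assignment has Q = True.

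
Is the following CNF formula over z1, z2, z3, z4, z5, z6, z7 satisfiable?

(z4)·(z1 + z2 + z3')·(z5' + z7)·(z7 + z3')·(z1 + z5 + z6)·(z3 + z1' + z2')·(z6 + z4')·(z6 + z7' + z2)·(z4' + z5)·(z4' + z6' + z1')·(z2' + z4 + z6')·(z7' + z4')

No

The clause (z4) is unit, so z4 = 1.
The clause (z6) is unit, so z6 = 1.
The clause (z5) is unit, so z5 = 1.
The clause (z7) is unit, so z7 = 1.
Now (z7') is unsatisfied and unit — conflict.
No assignment satisfies every clause.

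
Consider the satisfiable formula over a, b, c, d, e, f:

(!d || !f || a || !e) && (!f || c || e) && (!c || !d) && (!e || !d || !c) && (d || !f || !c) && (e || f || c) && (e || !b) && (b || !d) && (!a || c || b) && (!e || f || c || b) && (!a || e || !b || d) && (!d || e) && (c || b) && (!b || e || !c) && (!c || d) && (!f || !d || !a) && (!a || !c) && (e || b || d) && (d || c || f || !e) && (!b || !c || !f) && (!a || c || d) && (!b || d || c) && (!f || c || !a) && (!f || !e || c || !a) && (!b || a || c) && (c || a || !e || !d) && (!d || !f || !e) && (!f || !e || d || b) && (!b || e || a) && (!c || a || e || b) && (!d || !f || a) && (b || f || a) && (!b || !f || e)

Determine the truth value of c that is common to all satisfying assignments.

Suppose c = true.
From the singleton clause (!d), d = false.
Now (d) is unsatisfied and unit — conflict.
So every satisfying assignment has c = False.

False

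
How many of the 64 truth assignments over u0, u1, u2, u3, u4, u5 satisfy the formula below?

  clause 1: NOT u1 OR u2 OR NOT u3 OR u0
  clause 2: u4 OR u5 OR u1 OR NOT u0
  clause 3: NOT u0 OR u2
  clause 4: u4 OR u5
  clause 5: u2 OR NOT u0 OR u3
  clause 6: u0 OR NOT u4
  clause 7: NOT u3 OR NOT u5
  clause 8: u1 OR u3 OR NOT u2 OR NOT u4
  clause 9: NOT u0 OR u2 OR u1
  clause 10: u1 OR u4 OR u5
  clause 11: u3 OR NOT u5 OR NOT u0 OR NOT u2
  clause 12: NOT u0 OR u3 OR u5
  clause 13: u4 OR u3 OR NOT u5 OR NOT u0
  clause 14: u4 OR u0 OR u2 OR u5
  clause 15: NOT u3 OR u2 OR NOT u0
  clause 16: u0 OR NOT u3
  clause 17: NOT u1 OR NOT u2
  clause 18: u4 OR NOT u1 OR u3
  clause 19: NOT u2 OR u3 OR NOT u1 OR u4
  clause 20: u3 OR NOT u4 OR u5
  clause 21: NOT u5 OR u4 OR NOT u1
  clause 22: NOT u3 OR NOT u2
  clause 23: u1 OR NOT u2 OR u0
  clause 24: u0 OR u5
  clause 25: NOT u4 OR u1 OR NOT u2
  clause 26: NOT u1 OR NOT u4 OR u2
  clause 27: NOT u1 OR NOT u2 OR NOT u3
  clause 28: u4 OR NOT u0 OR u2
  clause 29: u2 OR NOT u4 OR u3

There are 2^6 = 64 truth assignments over (u0, u1, u2, u3, u4, u5).
Split on u1. With u1 = true, the clauses containing u1 are satisfied and NOT u1 drops from the rest; 0 of the 2^5 = 32 assignments to the other variables satisfy what remains.
With u1 = false, by the same count on the reduced clause set, 1 assignment works.
(One model: u0=F, u1=F, u2=F, u3=F, u4=F, u5=T.)
Total: 0 + 1 = 1.

1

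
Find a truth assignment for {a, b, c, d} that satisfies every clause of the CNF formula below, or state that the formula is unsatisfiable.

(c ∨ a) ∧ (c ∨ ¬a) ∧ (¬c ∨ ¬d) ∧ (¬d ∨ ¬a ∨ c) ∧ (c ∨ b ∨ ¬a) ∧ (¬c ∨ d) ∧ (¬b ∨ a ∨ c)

Try c = True.
Unit clause (¬d) forces d = False.
But (d) is also a unit clause — contradiction.
That branch fails; take c = False instead.
Unit clause (a) forces a = True.
But (¬a) is also a unit clause — contradiction.
Both values of c lead to a conflict.

UNSATISFIABLE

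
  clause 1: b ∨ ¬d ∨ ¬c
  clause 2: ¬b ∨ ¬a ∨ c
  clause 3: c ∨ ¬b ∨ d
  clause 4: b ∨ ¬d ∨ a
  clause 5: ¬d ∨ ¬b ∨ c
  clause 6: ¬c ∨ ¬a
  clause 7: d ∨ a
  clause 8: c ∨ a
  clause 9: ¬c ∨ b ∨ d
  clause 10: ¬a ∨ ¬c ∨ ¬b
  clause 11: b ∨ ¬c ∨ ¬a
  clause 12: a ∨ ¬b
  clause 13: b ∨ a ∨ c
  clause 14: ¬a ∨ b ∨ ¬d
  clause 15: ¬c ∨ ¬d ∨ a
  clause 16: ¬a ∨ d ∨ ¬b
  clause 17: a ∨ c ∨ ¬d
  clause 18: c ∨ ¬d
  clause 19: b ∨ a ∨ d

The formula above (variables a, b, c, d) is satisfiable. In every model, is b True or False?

False

Suppose b = True.
(a) alone gives a = True.
(c) alone gives c = True.
That conflicts with the unit clause (¬c).
So every satisfying assignment has b = False.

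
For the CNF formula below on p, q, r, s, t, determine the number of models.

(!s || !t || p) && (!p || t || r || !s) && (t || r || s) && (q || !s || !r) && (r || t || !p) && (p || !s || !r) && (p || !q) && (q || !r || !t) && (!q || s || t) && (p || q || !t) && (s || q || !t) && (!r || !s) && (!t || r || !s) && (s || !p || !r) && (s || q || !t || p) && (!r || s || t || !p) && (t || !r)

There are 2^5 = 32 truth assignments over (p, q, r, s, t).
Split on r. With r = true, the clauses containing r are satisfied and !r drops from the rest; 0 of the 2^4 = 16 assignments to the other variables satisfy what remains.
With r = false, by the same count on the reduced clause set, 2 assignments work.
(One model: p=F, q=F, r=F, s=T, t=F.)
Total: 0 + 2 = 2.

2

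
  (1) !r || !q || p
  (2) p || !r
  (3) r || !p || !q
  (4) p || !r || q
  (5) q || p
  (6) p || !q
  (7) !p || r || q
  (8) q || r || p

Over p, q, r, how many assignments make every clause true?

2

There are 2^3 = 8 truth assignments over (p, q, r).
Check each against the 8 clauses (columns in the order p, q, r):
  F F F  ✗ fails (q || p)
  F F T  ✗ fails (p || !r)
  F T F  ✗ fails (p || !q)
  F T T  ✗ fails (!r || !q || p)
  T F F  ✗ fails (!p || r || q)
  T F T  ✓ satisfies all
  T T F  ✗ fails (r || !p || !q)
  T T T  ✓ satisfies all
2 of the 8 rows are models.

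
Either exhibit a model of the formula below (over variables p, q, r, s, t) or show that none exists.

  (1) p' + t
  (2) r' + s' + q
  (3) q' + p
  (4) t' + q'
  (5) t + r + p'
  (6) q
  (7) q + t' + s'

UNSATISFIABLE

Unit clause (q) forces q = 1.
Unit clause (p) forces p = 1.
Unit clause (t) forces t = 1.
Now (t') is unsatisfied and unit — conflict.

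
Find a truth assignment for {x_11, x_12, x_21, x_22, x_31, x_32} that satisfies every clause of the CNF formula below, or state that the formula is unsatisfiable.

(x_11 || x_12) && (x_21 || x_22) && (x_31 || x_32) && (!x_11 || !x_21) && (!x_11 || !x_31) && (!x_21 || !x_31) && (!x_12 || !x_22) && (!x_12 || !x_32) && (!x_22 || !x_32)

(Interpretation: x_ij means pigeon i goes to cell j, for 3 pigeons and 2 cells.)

UNSATISFIABLE

Branch on x_11: set x_11 = true.
Unit clause (!x_21) forces x_21 = false.
Unit clause (x_22) forces x_22 = true.
Unit clause (!x_31) forces x_31 = false.
Unit clause (x_32) forces x_32 = true.
Now (!x_32) is unsatisfied and unit — conflict.
Backtrack on x_11: now try x_11 = false.
Unit clause (x_12) forces x_12 = true.
Unit clause (!x_22) forces x_22 = false.
Unit clause (x_21) forces x_21 = true.
Unit clause (!x_31) forces x_31 = false.
Unit clause (x_32) forces x_32 = true.
Now (!x_32) is unsatisfied and unit — conflict.
Either choice for x_11 ends in contradiction.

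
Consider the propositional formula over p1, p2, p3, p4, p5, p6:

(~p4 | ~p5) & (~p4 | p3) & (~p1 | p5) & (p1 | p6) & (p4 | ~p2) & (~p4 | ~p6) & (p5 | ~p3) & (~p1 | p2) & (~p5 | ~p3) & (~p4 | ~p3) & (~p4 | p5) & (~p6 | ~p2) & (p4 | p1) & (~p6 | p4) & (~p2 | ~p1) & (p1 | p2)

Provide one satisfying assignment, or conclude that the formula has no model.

UNSATISFIABLE

Suppose p4 = 0.
From the singleton clause (~p2), p2 = 0.
From the singleton clause (~p1), p1 = 0.
That conflicts with the unit clause (p1).
Undo p4 and try p4 = 1.
From the singleton clause (~p5), p5 = 0.
That conflicts with the unit clause (p5).
Both values of p4 lead to a conflict.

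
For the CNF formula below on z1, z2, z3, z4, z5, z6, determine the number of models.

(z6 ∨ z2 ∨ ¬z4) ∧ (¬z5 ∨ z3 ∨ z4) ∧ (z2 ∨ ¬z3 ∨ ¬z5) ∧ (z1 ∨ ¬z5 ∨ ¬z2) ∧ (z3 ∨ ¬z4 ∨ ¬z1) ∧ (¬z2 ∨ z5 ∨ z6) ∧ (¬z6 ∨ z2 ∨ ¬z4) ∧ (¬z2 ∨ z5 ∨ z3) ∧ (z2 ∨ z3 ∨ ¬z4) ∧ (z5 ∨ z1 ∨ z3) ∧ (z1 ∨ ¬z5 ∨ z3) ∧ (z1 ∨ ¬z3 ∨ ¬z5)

There are 2^6 = 64 truth assignments over (z1, z2, z3, z4, z5, z6).
Split on z6. With z6 = True, the clauses containing z6 are satisfied and ¬z6 drops from the rest; 9 of the 2^5 = 32 assignments to the other variables satisfy what remains.
With z6 = False, by the same count on the reduced clause set, 5 assignments work.
(One model: z1=F, z2=F, z3=T, z4=F, z5=F, z6=F.)
Total: 9 + 5 = 14.

14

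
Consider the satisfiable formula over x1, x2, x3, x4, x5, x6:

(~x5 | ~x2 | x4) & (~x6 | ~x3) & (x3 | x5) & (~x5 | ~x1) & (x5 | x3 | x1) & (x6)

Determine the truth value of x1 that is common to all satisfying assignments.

False

Suppose x1 = 1.
From the singleton clause (~x5), x5 = 0.
From the singleton clause (x3), x3 = 1.
From the singleton clause (~x6), x6 = 0.
That conflicts with the unit clause (x6).
So every satisfying assignment has x1 = False.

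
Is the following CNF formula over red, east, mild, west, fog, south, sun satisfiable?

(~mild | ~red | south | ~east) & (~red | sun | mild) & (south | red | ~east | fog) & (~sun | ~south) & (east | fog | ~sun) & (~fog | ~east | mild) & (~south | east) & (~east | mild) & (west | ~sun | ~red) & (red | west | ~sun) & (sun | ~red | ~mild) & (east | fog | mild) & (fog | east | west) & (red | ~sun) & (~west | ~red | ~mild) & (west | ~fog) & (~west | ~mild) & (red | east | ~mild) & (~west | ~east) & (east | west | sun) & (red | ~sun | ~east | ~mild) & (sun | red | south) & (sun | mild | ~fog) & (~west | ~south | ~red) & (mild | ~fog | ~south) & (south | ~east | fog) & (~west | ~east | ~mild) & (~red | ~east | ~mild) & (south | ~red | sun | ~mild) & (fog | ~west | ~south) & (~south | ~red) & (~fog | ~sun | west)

Yes, satisfiable

Try sun = 1.
(~south) alone gives south = 0.
(red) alone gives red = 1.
(west) alone gives west = 1.
(~mild) alone gives mild = 0.
(~east) alone gives east = 0.
(fog) alone gives fog = 1.
This assignment satisfies each clause.
A satisfying assignment: red=1,  east=0,  mild=0,  west=1,  fog=1,  south=0,  sun=1.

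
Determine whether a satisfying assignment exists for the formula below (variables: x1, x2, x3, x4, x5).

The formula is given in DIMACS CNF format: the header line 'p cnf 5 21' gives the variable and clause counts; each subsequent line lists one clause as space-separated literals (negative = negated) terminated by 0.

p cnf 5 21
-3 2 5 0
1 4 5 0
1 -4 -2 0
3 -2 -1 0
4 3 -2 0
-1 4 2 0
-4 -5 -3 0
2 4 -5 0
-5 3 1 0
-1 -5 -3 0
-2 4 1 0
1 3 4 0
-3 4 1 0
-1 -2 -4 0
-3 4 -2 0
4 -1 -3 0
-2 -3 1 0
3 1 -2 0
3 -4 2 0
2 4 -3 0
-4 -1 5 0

Try x3 = False.
Try x2 = False.
The clause (¬x4) is unit, so x4 = False.
The clause (¬x1) is unit, so x1 = False.
That conflicts with the unit clause (x1).
So x2 must be the other value — set x2 = True.
The clause (¬x1) is unit, so x1 = False.
That conflicts with the unit clause (x1).
Either choice for x2 ends in contradiction.
So x3 must be the other value — set x3 = True.
Try x2 = True.
The clause (x4) is unit, so x4 = True.
The clause (x1) is unit, so x1 = True.
That conflicts with the unit clause (¬x1).
So x2 must be the other value — set x2 = False.
The clause (x5) is unit, so x5 = True.
The clause (¬x4) is unit, so x4 = False.
That conflicts with the unit clause (x4).
Either choice for x2 ends in contradiction.
Either choice for x3 ends in contradiction.
No assignment satisfies every clause.

No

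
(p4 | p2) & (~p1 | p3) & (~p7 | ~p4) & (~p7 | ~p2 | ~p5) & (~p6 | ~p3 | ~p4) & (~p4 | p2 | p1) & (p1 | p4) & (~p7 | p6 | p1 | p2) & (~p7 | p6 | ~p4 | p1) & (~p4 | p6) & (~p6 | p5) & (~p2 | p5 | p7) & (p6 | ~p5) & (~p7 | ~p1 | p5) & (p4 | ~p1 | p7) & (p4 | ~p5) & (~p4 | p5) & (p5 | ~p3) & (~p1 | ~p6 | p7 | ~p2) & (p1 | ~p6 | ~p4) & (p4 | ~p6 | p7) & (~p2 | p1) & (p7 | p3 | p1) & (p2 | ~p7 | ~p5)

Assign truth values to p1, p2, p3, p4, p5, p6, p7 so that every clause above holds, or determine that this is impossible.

UNSATISFIABLE

Try p4 = 1.
(~p7) alone gives p7 = 0.
(p6) alone gives p6 = 1.
(~p3) alone gives p3 = 0.
(~p1) alone gives p1 = 0.
That conflicts with the unit clause (p1).
So p4 must be the other value — set p4 = 0.
(p2) alone gives p2 = 1.
(p1) alone gives p1 = 1.
(p3) alone gives p3 = 1.
(p7) alone gives p7 = 1.
(~p5) alone gives p5 = 0.
That conflicts with the unit clause (p5).
Neither p4 = 1 nor p4 = 0 works.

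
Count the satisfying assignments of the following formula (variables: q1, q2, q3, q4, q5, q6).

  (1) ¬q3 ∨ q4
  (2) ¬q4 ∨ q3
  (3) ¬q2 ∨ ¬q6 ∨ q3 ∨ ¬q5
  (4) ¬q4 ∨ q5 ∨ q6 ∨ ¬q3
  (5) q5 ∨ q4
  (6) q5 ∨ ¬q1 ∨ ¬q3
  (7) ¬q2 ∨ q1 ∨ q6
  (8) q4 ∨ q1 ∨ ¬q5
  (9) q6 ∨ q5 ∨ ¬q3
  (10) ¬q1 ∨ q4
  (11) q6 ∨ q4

There are 2^6 = 64 truth assignments over (q1, q2, q3, q4, q5, q6).
Split on q3. With q3 = True, the clauses containing q3 are satisfied and ¬q3 drops from the rest; 9 of the 2^5 = 32 assignments to the other variables satisfy what remains.
With q3 = False, by the same count on the reduced clause set, 0 assignments work.
(One model: q1=F, q2=F, q3=T, q4=T, q5=F, q6=T.)
Total: 9 + 0 = 9.

9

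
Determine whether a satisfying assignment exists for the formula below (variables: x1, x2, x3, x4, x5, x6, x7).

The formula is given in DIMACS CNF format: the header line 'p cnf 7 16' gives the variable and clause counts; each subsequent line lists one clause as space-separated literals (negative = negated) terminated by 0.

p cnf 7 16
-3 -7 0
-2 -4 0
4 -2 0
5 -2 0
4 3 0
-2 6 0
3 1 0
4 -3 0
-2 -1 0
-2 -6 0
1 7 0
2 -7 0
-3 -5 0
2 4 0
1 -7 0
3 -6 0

Try x3 = True.
(¬x7) alone gives x7 = False.
(x4) alone gives x4 = True.
(¬x2) alone gives x2 = False.
(x1) alone gives x1 = True.
(¬x5) alone gives x5 = False.
No clause remains; x6 is free.
A satisfying assignment: x1=True,  x2=False,  x3=True,  x4=True,  x5=False,  x6=False,  x7=False.

Satisfiable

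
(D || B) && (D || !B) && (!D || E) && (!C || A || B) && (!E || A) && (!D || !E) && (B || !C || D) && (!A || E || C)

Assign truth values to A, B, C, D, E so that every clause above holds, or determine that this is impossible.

UNSATISFIABLE

Suppose D = true.
From the singleton clause (E), E = true.
But (!E) is also a unit clause — contradiction.
That branch fails; take D = false instead.
From the singleton clause (B), B = true.
But (!B) is also a unit clause — contradiction.
Both values of D lead to a conflict.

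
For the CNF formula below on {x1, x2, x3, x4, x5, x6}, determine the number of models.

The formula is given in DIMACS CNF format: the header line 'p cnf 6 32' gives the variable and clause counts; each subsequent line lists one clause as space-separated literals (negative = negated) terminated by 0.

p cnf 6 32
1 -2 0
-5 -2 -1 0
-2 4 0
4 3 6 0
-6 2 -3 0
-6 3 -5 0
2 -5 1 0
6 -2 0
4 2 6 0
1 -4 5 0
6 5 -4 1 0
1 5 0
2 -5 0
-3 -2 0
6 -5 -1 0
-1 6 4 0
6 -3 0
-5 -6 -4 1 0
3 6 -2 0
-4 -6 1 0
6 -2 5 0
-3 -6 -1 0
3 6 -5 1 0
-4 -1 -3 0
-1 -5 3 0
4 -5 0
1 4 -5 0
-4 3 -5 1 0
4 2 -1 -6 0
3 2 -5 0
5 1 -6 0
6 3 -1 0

There are 2^6 = 64 truth assignments over (x1, x2, x3, x4, x5, x6).
Split on x6. With x6 = True, the clauses containing x6 are satisfied and ¬x6 drops from the rest; 2 of the 2^5 = 32 assignments to the other variables satisfy what remains.
With x6 = False, by the same count on the reduced clause set, 0 assignments work.
(One model: x1=T, x2=F, x3=F, x4=T, x5=F, x6=T.)
Total: 2 + 0 = 2.

2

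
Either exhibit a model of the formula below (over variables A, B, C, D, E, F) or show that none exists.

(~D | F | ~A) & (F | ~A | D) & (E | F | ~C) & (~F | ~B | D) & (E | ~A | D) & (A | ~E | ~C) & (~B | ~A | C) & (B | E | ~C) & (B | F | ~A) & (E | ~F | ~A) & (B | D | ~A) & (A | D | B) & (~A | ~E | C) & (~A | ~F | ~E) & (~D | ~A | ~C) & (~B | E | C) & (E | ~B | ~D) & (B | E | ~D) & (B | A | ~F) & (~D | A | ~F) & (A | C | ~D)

Case D = 0:
Case F = 0:
From the singleton clause (~A), A = 0.
From the singleton clause (B), B = 1.
Case E = 1:
From the singleton clause (~C), C = 0.
Every clause now holds.

A=0, B=1, C=0, D=0, E=1, F=0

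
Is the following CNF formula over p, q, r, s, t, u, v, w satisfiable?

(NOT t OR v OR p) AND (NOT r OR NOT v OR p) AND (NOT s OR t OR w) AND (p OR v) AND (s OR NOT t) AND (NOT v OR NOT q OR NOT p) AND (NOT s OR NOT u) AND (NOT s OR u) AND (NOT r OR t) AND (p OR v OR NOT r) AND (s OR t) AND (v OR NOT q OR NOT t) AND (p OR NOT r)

No

Branch on p: set p = true.
Branch on s: set s = true.
From the singleton clause (NOT u), u = false.
That conflicts with the unit clause (u).
So s must be the other value — set s = false.
From the singleton clause (NOT t), t = false.
That conflicts with the unit clause (t).
Neither s = true nor s = false works.
So p must be the other value — set p = false.
From the singleton clause (v), v = true.
From the singleton clause (NOT r), r = false.
Branch on s: set s = true.
From the singleton clause (NOT u), u = false.
That conflicts with the unit clause (u).
So s must be the other value — set s = false.
From the singleton clause (NOT t), t = false.
That conflicts with the unit clause (t).
Neither s = true nor s = false works.
Neither p = true nor p = false works.
No assignment satisfies every clause.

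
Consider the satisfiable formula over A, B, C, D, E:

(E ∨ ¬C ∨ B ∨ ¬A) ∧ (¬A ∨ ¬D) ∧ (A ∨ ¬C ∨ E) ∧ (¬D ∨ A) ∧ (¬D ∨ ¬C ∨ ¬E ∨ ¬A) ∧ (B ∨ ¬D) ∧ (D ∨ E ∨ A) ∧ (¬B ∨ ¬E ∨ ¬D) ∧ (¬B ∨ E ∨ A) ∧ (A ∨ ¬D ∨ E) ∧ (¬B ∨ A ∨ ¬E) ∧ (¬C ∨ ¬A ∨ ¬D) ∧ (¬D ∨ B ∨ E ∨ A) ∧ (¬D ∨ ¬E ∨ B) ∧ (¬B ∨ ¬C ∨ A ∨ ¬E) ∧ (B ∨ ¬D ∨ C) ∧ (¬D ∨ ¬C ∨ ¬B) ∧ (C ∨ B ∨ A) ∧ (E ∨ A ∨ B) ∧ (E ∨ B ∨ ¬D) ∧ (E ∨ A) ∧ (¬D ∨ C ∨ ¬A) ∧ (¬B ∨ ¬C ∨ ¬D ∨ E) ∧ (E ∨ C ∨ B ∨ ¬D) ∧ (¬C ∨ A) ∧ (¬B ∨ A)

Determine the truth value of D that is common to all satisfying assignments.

False

Suppose D = True.
From the singleton clause (¬A), A = False.
That conflicts with the unit clause (A).
So every satisfying assignment has D = False.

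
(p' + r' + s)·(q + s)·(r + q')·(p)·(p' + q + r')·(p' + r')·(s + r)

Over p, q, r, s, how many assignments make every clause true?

1

There are 2^4 = 16 truth assignments over (p, q, r, s).
Check each against the 7 clauses (columns in the order p, q, r, s):
  F F F F  ✗ fails (q + s)
  F F F T  ✗ fails (p)
  F F T F  ✗ fails (q + s)
  F F T T  ✗ fails (p)
  F T F F  ✗ fails (r + q')
  F T F T  ✗ fails (r + q')
  F T T F  ✗ fails (p)
  F T T T  ✗ fails (p)
  T F F F  ✗ fails (q + s)
  T F F T  ✓ satisfies all
  T F T F  ✗ fails (p' + r' + s)
  T F T T  ✗ fails (p' + q + r')
  T T F F  ✗ fails (r + q')
  T T F T  ✗ fails (r + q')
  T T T F  ✗ fails (p' + r' + s)
  T T T T  ✗ fails (p' + r')
1 of the 16 rows is a model.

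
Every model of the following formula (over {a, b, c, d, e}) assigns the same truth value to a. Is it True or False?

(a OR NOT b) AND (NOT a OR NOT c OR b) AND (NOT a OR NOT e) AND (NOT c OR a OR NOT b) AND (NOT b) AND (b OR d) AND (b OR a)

Suppose a = false.
The clause (NOT b) is unit, so b = false.
That conflicts with the unit clause (b).
So every satisfying assignment has a = True.

True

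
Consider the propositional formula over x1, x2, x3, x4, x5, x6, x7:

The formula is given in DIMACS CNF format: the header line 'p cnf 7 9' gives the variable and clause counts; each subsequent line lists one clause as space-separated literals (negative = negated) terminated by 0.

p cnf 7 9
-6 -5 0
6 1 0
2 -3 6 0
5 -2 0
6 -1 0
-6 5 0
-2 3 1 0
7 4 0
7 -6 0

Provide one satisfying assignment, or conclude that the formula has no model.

Case x6 = False:
The clause (x1) is unit, so x1 = True.
Now (¬x1) is unsatisfied and unit — conflict.
Undo x6 and try x6 = True.
The clause (¬x5) is unit, so x5 = False.
Now (x5) is unsatisfied and unit — conflict.
Both values of x6 lead to a conflict.

UNSATISFIABLE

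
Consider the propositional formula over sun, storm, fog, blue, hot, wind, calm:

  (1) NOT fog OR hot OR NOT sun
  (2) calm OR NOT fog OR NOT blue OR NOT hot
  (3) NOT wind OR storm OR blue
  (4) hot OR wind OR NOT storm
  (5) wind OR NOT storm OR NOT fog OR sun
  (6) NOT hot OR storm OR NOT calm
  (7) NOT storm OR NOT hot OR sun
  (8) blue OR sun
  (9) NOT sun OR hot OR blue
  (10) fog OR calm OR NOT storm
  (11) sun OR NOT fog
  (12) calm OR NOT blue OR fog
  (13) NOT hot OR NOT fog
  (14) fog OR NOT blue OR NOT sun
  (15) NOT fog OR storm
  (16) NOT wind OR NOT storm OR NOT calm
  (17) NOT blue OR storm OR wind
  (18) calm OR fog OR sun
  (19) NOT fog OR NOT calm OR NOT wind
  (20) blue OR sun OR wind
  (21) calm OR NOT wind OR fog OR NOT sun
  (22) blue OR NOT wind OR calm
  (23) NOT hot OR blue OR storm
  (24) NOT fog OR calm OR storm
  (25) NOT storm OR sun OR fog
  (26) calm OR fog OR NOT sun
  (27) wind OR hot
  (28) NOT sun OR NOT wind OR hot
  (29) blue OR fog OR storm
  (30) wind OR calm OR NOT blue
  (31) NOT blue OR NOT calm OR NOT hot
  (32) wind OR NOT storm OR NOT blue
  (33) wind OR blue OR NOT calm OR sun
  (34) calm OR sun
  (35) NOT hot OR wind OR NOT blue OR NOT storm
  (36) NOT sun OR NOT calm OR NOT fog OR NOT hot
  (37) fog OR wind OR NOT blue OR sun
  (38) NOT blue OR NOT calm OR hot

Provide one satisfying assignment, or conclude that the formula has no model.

sun: true; storm: true; fog: false; blue: false; hot: true; wind: false; calm: true

Try blue = false.
Unit clause (sun) forces sun = true.
Unit clause (hot) forces hot = true.
Unit clause (NOT fog) forces fog = false.
Unit clause (storm) forces storm = true.
Unit clause (calm) forces calm = true.
Unit clause (NOT wind) forces wind = false.
All clauses are satisfied.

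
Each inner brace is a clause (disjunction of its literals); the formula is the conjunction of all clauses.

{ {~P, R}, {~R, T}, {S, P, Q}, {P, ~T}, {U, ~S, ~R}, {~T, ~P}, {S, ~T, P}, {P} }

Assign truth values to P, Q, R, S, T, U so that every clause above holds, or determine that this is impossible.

UNSATISFIABLE

Unit clause (P) forces P = 1.
Unit clause (R) forces R = 1.
Unit clause (T) forces T = 1.
That conflicts with the unit clause (~T).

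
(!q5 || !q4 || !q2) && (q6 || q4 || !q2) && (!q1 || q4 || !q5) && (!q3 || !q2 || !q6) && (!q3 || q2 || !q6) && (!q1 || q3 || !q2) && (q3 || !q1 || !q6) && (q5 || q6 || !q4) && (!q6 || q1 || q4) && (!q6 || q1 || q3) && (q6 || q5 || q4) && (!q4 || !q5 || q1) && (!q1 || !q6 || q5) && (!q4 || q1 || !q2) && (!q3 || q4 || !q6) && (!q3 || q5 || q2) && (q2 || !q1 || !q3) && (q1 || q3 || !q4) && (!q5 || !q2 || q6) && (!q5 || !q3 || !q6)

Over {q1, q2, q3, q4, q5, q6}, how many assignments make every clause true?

There are 2^6 = 64 truth assignments over (q1, q2, q3, q4, q5, q6).
Split on q4. With q4 = true, the clauses containing q4 are satisfied and !q4 drops from the rest; 1 of the 2^5 = 32 assignments to the other variables satisfy what remains.
With q4 = false, by the same count on the reduced clause set, 2 assignments work.
(One model: q1=F, q2=F, q3=F, q4=F, q5=T, q6=F.)
Total: 1 + 2 = 3.

3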